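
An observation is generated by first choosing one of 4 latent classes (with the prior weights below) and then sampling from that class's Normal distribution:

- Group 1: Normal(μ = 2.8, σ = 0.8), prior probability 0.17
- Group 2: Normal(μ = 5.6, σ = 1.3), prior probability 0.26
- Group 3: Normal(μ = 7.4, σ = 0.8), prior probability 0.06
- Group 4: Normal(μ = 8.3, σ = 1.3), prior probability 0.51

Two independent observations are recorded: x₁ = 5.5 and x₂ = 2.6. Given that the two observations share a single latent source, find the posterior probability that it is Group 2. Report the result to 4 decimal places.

0.9250

Posterior ∝ prior × likelihood, so P(k | x) ∝ P(Z=k) f_k(x); normalise over all components.
Since both observations come from the same component, the likelihood for component k is f_k(x₁)·f_k(x₂).
  L_1 = [(1/(0.8·√(2π)))·exp(−(5.5−2.8)²/(2·0.8²)) = 0.498678·exp(-5.69531) = 0.0016764] × [0.483335] = 0.000810262
  L_2 = [(1/(1.3·√(2π)))·exp(−(5.5−5.6)²/(2·1.3²)) = 0.306879·exp(-0.00296) = 0.305972] × [0.0214073] = 0.00655003
  L_3 = [(1/(0.8·√(2π)))·exp(−(5.5−7.4)²/(2·0.8²)) = 0.498678·exp(-2.82031) = 0.0297149] × [7.59485e-09] = 2.2568e-10
  L_4 = [(1/(1.3·√(2π)))·exp(−(5.5−8.3)²/(2·1.3²)) = 0.306879·exp(-2.31953) = 0.0301723] × [2.05278e-05] = 6.19373e-07
Unnormalised posteriors:
  P(Z=1)·L_1 = 0.17 × 0.000810262 = 0.000137745
  P(Z=2)·L_2 = 0.26 × 0.00655003 = 0.00170301
  P(Z=3)·L_3 = 0.06 × 2.2568e-10 = 1.35408e-11
  P(Z=4)·L_4 = 0.51 × 6.19373e-07 = 3.1588e-07
Marginal: 0.000137745 + 0.00170301 + 1.35408e-11 + 3.1588e-07 = 0.00184107
So the posterior for Group 2 is 0.00170301 / 0.00184107 ≈ 0.9250.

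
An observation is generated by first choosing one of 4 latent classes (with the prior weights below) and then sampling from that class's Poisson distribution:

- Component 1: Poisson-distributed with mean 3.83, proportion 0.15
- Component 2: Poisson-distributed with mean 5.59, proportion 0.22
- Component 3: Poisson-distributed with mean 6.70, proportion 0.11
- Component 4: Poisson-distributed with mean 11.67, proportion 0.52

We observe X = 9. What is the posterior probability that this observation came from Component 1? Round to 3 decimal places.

The responsibility of component k is π_k f_k(x) divided by Σ_j π_j f_j(x).
Evaluate each component's likelihood at the observed value:
  f_1 = 0.0106091
  f_2 = 0.0548576
  f_3 = 0.0922863
  f_4 = 0.0945492
Unnormalised posteriors:
  π_1·f_1 = 0.15 × 0.0106091 = 0.00159136
  π_2·f_2 = 0.22 × 0.0548576 = 0.0120687
  π_3·f_3 = 0.11 × 0.0922863 = 0.0101515
  π_4·f_4 = 0.52 × 0.0945492 = 0.0491656
Sum: 0.00159136 + 0.0120687 + 0.0101515 + 0.0491656 = 0.0729771
P(Component 1 | the observation) = 0.00159136 / 0.0729771 ≈ 0.022

0.022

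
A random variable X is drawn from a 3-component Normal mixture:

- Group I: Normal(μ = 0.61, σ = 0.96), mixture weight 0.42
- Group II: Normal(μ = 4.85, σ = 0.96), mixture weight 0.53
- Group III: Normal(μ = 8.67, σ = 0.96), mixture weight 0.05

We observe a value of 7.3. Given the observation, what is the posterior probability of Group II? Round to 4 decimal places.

0.5306

The responsibility of component k is w_k f_k(x) divided by Σ_j w_j f_j(x).
Evaluate each component's likelihood at the observed value:
  f_I = (1/(0.96·√(2π)))·exp(−(7.3−0.61)²/(2·0.96²)) = 0.415565·exp(-24.28174) = 1.18362e-11
  f_II = (1/(0.96·√(2π)))·exp(−(7.3−4.85)²/(2·0.96²)) = 0.415565·exp(-3.25656) = 0.0160078
  f_III = (1/(0.96·√(2π)))·exp(−(7.3−8.67)²/(2·0.96²)) = 0.415565·exp(-1.01828) = 0.150108
Weight by the priors:
  w_I·f_I = 0.42 × 1.18362e-11 = 4.97122e-12
  w_II·f_II = 0.53 × 0.0160078 = 0.00848412
  w_III·f_III = 0.05 × 0.150108 = 0.0075054
Marginal: 4.97122e-12 + 0.00848412 + 0.0075054 = 0.0159895
P(Group II | data) = 0.00848412 / 0.0159895 ≈ 0.5306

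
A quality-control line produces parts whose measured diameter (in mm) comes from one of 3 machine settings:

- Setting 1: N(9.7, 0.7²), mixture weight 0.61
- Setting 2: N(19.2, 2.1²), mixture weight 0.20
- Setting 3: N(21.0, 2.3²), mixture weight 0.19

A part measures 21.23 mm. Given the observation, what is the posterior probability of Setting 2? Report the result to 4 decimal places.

P(component k | x) = π_k·f_k(x) / marginal(x), where marginal(x) = Σ_j π_j·f_j(x).
Evaluate each component's likelihood at the observed value:
  f_1 = (1/(0.7·√(2π)))·exp(−(21.23−9.7)²/(2·0.7²)) = 0.569918·exp(-135.65398) = 6.95084e-60
  f_2 = (1/(2.1·√(2π)))·exp(−(21.23−19.2)²/(2·2.1²)) = 0.189973·exp(-0.46722) = 0.119064
  f_3 = (1/(2.3·√(2π)))·exp(−(21.23−21.0)²/(2·2.3²)) = 0.173453·exp(-0.00500) = 0.172588
Multiply by the mixture weights:
  π_1·f_1 = 0.61 × 6.95084e-60 = 4.24001e-60
  π_2·f_2 = 0.20 × 0.119064 = 0.0238127
  π_3·f_3 = 0.19 × 0.172588 = 0.0327917
Denominator: 4.24001e-60 + 0.0238127 + 0.0327917 = 0.0566044
Responsibility of Setting 2: 0.0238127 / 0.0566044 ≈ 0.4207

0.4207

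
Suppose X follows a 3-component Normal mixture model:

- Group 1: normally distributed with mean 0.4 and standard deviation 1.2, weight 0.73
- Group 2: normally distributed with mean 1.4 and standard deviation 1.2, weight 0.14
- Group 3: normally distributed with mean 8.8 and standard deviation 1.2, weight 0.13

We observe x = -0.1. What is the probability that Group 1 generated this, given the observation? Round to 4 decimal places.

0.9126

Posterior ∝ prior × likelihood, so P(k | x) ∝ P(Z=k) f_k(x); normalise over all components.
Component likelihoods at x = -0.1:
  p_1 = 0.30481
  p_2 = 0.152208
  p_3 = 3.77679e-13
Unnormalised posteriors:
  P(Z=1)·p_1 = 0.73 × 0.30481 = 0.222512
  P(Z=2)·p_2 = 0.14 × 0.152208 = 0.0213091
  P(Z=3)·p_3 = 0.13 × 3.77679e-13 = 4.90982e-14
Sum: 0.222512 + 0.0213091 + 4.90982e-14 = 0.243821
P(Group 1 | data) ≈ 0.9126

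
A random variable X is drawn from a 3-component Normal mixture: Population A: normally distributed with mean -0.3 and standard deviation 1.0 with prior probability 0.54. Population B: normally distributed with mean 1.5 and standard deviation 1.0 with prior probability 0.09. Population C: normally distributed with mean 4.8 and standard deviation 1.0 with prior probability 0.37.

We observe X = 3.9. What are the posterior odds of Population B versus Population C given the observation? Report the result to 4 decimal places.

The posterior odds equal the prior odds times the likelihood ratio: (P(Z=i)/P(Z=j))·(f_i(x)/f_j(x)).
Normal densities:
  f_A = (1/(1.0·√(2π)))·exp(−(3.9−-0.3)²/(2·1.0²)) = 0.398942·exp(-8.82000) = 5.89431e-05
  f_B = (1/(1.0·√(2π)))·exp(−(3.9−1.5)²/(2·1.0²)) = 0.398942·exp(-2.88000) = 0.0223945
  f_C = (1/(1.0·√(2π)))·exp(−(3.9−4.8)²/(2·1.0²)) = 0.398942·exp(-0.40500) = 0.266085
0.00201551 / 0.0984515 ≈ 0.0205

0.0205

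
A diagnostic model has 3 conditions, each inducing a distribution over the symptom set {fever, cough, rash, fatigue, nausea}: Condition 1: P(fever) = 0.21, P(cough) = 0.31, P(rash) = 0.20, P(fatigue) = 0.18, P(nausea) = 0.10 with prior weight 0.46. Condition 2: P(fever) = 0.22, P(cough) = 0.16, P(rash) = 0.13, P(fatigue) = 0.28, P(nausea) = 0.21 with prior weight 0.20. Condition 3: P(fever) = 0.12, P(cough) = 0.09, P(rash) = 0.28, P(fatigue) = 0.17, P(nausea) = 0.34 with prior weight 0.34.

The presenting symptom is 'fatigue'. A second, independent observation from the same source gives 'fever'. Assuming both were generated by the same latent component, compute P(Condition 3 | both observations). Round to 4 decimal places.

P(component k | x) = w_k·f_k(x) / marginal(x), where marginal(x) = Σ_j w_j·f_j(x).
Since both observations come from the same component, the likelihood for component k is f_k(x₁)·f_k(x₂).
  L_1 = [0.18] × [0.21] = 0.0378
  L_2 = [0.28] × [0.22] = 0.0616
  L_3 = [0.17] × [0.12] = 0.0204
Unnormalised posteriors:
  w_1·L_1 = 0.46 × 0.0378 = 0.017388
  w_2·L_2 = 0.20 × 0.0616 = 0.01232
  w_3·L_3 = 0.34 × 0.0204 = 0.006936
Normaliser: 0.017388 + 0.01232 + 0.006936 = 0.036644
So the posterior for Condition 3 is 0.006936 / 0.036644 ≈ 0.1893.

0.1893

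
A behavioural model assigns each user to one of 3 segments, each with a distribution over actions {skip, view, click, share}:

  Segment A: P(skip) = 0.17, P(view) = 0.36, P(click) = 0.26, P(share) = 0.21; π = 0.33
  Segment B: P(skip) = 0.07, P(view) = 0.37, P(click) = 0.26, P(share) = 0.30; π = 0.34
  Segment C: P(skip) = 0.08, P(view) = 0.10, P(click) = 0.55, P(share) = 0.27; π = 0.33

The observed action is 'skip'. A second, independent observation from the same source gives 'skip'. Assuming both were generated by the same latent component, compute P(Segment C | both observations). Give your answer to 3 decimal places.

0.159

Posterior ∝ prior × likelihood, so P(k | x) ∝ π_k f_k(x); normalise over all components.
Since both observations come from the same component, the likelihood for component k is f_k(x₁)·f_k(x₂).
  L_A = [P(skip | comp) = 0.17] × [0.17] = 0.0289
  L_B = [P(skip | comp) = 0.07] × [0.07] = 0.0049
  L_C = [P(skip | comp) = 0.08] × [0.08] = 0.0064
Weight by the priors:
  π_A·L_A = 0.33 × 0.0289 = 0.009537
  π_B·L_B = 0.34 × 0.0049 = 0.001666
  π_C·L_C = 0.33 × 0.0064 = 0.002112
Normaliser: 0.009537 + 0.001666 + 0.002112 = 0.013315
So the posterior for Segment C is 0.002112 / 0.013315 ≈ 0.159.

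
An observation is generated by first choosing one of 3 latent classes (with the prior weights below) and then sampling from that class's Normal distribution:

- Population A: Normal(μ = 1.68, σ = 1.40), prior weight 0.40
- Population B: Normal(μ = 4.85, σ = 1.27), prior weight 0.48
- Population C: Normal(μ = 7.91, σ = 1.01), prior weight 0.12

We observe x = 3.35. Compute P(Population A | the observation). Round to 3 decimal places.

P(component k | x) = w_k·f_k(x) / marginal(x), where marginal(x) = Σ_j w_j·f_j(x).
Evaluate each component's likelihood at the observed value:
  f_A = (1/(1.40·√(2π)))·exp(−(3.35−1.68)²/(2·1.40²)) = 0.284959·exp(-0.71145) = 0.139895
  f_B = (1/(1.27·√(2π)))·exp(−(3.35−4.85)²/(2·1.27²)) = 0.314128·exp(-0.69750) = 0.156381
  f_C = (1/(1.01·√(2π)))·exp(−(3.35−7.91)²/(2·1.01²)) = 0.394992·exp(-10.19194) = 1.48008e-05
Unnormalised posteriors:
  w_A·f_A = 0.40 × 0.139895 = 0.0559579
  w_B·f_B = 0.48 × 0.156381 = 0.0750631
  w_C·f_C = 0.12 × 1.48008e-05 = 1.77609e-06
Sum: 0.0559579 + 0.0750631 + 1.77609e-06 = 0.131023
P(Population A | x) ≈ 0.427

0.427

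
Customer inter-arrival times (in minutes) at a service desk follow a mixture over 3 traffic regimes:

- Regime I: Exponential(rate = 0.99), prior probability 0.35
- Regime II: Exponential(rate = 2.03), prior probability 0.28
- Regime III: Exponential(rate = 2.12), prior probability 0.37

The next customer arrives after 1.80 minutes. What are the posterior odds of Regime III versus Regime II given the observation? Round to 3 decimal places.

1.174

Since P(k|x) ∝ π_k f_k(x), the posterior odds are π_i f_i(x) / (π_j f_j(x)).
Exponential densities:
  f_I = 0.166618
  f_II = 0.0525514
  f_III = 0.0466733
Posterior odds = (π_III·f_III) / (π_II·f_II) = (0.37·0.0466733) / (0.28·0.0525514) = 0.0172691 / 0.0147144 ≈ 1.174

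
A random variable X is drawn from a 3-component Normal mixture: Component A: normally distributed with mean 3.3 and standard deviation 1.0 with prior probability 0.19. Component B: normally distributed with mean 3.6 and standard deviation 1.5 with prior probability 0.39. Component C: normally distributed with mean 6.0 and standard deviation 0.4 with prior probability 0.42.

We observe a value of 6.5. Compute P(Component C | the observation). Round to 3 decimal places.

Posterior ∝ prior × likelihood, so P(k | x) ∝ P(Z=k) f_k(x); normalise over all components.
Normal densities:
  p_A = 0.00238409
  p_B = 0.0410365
  p_C = 0.456623
Unnormalised posteriors:
  P(Z=A)·p_A = 0.19 × 0.00238409 = 0.000452977
  P(Z=B)·p_B = 0.39 × 0.0410365 = 0.0160042
  P(Z=C)·p_C = 0.42 × 0.456623 = 0.191782
Marginal: 0.000452977 + 0.0160042 + 0.191782 = 0.208239
P(Component C | x) ≈ 0.921

0.921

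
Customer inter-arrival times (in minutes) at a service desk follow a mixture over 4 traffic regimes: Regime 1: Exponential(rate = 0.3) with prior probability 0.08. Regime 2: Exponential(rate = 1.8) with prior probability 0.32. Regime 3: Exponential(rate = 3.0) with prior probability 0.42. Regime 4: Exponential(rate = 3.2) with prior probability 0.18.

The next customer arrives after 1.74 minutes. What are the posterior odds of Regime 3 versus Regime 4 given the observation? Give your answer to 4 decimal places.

The posterior odds equal the prior odds times the likelihood ratio: (w_i/w_j)·(f_i(x)/f_j(x)).
Component likelihoods at x = 1.74 minutes:
  f_1 = 0.3·e^(−0.3·1.74) = 0.3·e^(−0.5220) = 0.178
  f_2 = 1.8·e^(−1.8·1.74) = 1.8·e^(−3.1320) = 0.0785348
  f_3 = 3.0·e^(−3.0·1.74) = 3.0·e^(−5.2200) = 0.016222
  f_4 = 3.2·e^(−3.2·1.74) = 3.2·e^(−5.5680) = 0.0122179
Odds = (0.42/0.18) × (0.016222/0.0122179) = 2.33333 × 1.32772 ≈ 3.0980

3.0980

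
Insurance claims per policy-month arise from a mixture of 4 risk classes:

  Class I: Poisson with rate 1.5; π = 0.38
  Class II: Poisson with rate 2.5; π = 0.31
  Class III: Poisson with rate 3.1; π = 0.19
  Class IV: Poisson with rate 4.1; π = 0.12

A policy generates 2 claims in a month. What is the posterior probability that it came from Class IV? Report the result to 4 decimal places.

0.0718

Apply Bayes' rule: the posterior for each component is proportional to its prior times its likelihood at x.
Evaluate each component's likelihood at the observed value:
  L_I = 0.251021
  L_II = 0.256516
  L_III = 0.216461
  L_IV = 0.139293
Prior × likelihood for each component:
  P(Z=I)·L_I = 0.38 × 0.251021 = 0.0953881
  P(Z=II)·L_II = 0.31 × 0.256516 = 0.0795198
  P(Z=III)·L_III = 0.19 × 0.216461 = 0.0411277
  P(Z=IV)·L_IV = 0.12 × 0.139293 = 0.0167152
Normaliser: 0.0953881 + 0.0795198 + 0.0411277 + 0.0167152 = 0.232751
Responsibility of Class IV: 0.0167152 / 0.232751 ≈ 0.0718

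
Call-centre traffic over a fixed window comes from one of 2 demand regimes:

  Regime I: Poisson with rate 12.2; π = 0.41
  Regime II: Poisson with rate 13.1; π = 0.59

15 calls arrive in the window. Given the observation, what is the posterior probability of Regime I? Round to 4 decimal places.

Apply Bayes' rule: the posterior for each component is proportional to its prior times its likelihood at x.
Poisson probabilities:
  f_I = e^(−12.2)·12.2^15/15! = 0.075946
  f_II = e^(−13.1)·13.1^15/15! = 0.0898074
Weight by the priors:
  π_I·f_I = 0.41 × 0.075946 = 0.0311379
  π_II·f_II = 0.59 × 0.0898074 = 0.0529864
Normaliser: 0.0311379 + 0.0529864 = 0.0841242
Responsibility of Regime I: 0.0311379 / 0.0841242 ≈ 0.3701

0.3701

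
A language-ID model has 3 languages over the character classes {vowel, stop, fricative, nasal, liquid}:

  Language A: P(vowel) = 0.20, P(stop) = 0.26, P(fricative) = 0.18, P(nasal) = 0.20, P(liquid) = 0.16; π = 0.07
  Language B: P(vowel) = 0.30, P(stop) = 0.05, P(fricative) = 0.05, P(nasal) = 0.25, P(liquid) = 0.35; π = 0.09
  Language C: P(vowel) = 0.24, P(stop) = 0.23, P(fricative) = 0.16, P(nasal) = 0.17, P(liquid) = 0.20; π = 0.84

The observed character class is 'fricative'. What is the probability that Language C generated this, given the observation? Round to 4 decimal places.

0.8871

By Bayes' theorem, P(k | x) = π_k f_k(x) / Σ_j π_j f_j(x).
Categorical probabilities:
  f_A = 0.18
  f_B = 0.05
  f_C = 0.16
Weight by the priors:
  π_A·f_A = 0.07 × 0.18 = 0.0126
  π_B·f_B = 0.09 × 0.05 = 0.0045
  π_C·f_C = 0.84 × 0.16 = 0.1344
Normaliser: 0.0126 + 0.0045 + 0.1344 = 0.1515
Responsibility of Language C: 0.1344 / 0.1515 ≈ 0.8871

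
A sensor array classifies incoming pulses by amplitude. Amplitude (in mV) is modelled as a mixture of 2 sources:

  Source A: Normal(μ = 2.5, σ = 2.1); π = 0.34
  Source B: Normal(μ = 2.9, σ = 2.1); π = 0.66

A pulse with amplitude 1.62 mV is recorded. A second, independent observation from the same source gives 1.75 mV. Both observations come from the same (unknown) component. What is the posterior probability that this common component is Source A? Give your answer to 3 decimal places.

0.382

The responsibility of component k is w_k f_k(x) divided by Σ_j w_j f_j(x).
Since both observations come from the same component, the likelihood for component k is f_k(x₁)·f_k(x₂).
  f_A = [(1/(2.1·√(2π)))·exp(−(1.62−2.5)²/(2·2.1²)) = 0.189973·exp(-0.08780) = 0.174004] × [0.178235] = 0.0310137
  f_B = [(1/(2.1·√(2π)))·exp(−(1.62−2.9)²/(2·2.1²)) = 0.189973·exp(-0.18576) = 0.157767] × [0.16352] = 0.0257981
Weight by the priors:
  w_A·f_A = 0.34 × 0.0310137 = 0.0105446
  w_B·f_B = 0.66 × 0.0257981 = 0.0170267
Sum: 0.0105446 + 0.0170267 = 0.0275714
So the posterior for Source A is 0.0105446 / 0.0275714 ≈ 0.382.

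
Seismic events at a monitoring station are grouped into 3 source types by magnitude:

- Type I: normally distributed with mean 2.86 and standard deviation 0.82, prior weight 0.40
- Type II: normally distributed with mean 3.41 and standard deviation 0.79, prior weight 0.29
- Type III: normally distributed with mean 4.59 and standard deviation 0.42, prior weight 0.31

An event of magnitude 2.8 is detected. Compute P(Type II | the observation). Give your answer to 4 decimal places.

0.3590

Posterior ∝ prior × likelihood, so P(k | x) ∝ P(Z=k) f_k(x); normalise over all components.
Evaluate each component's likelihood at the observed value:
  L_I = 0.485214
  L_II = 0.374814
  L_III = 0.000108003
Unnormalised posteriors:
  P(Z=I)·L_I = 0.40 × 0.485214 = 0.194086
  P(Z=II)·L_II = 0.29 × 0.374814 = 0.108696
  P(Z=III)·L_III = 0.31 × 0.000108003 = 3.34808e-05
Denominator: 0.194086 + 0.108696 + 3.34808e-05 = 0.302815
P(Type II | x) = 0.108696 / 0.302815 ≈ 0.3590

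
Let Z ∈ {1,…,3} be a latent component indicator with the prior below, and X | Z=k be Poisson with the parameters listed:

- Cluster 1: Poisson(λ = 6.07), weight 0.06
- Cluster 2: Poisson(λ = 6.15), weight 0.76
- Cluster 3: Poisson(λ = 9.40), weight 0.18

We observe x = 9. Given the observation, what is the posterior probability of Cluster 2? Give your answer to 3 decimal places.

Apply Bayes' rule: the posterior for each component is proportional to its prior times its likelihood at x.
Poisson probabilities:
  f_1 = e^(−6.07)·6.07^9/9! = 0.0712472
  f_2 = e^(−6.15)·6.15^9/9! = 0.0739949
  f_3 = e^(−9.40)·9.40^9/9! = 0.130623
Weight by the priors:
  π_1·f_1 = 0.06 × 0.0712472 = 0.00427483
  π_2·f_2 = 0.76 × 0.0739949 = 0.0562361
  π_3·f_3 = 0.18 × 0.130623 = 0.0235121
Sum: 0.00427483 + 0.0562361 + 0.0235121 = 0.0840231
P(Cluster 2 | 9) ≈ 0.669

0.669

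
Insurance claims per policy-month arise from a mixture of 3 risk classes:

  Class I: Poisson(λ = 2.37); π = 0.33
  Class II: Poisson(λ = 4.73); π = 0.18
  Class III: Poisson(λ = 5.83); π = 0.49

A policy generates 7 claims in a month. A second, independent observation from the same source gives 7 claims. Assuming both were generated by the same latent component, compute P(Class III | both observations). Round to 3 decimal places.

0.848

P(component k | x) = P(Z=k)·f_k(x) / marginal(x), where marginal(x) = Σ_j P(Z=j)·f_j(x).
Since both observations come from the same component, the likelihood for component k is f_k(x₁)·f_k(x₂).
  p_I = [e^(−2.37)·2.37^7/7! = 0.00778987] × [0.00778987] = 6.0682e-05
  p_II = [e^(−4.73)·4.73^7/7! = 0.0927651] × [0.0927651] = 0.00860536
  p_III = [e^(−5.83)·5.83^7/7! = 0.133448] × [0.133448] = 0.0178084
Multiply by the mixture weights:
  P(Z=I)·p_I = 0.33 × 6.0682e-05 = 2.00251e-05
  P(Z=II)·p_II = 0.18 × 0.00860536 = 0.00154896
  P(Z=III)·p_III = 0.49 × 0.0178084 = 0.00872612
Marginal: 2.00251e-05 + 0.00154896 + 0.00872612 = 0.0102951
So the posterior for Class III is 0.00872612 / 0.0102951 ≈ 0.848.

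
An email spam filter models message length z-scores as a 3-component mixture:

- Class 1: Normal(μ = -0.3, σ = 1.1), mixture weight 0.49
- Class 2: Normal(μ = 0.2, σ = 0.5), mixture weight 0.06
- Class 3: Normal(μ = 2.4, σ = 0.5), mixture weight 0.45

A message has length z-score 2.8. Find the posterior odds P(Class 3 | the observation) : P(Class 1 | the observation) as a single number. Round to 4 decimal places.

77.8181

Since P(k|x) ∝ π_k f_k(x), the posterior odds are π_i f_i(x) / (π_j f_j(x)).
Normal densities:
  p_1 = (1/(1.1·√(2π)))·exp(−(2.8−-0.3)²/(2·1.1²)) = 0.362675·exp(-3.97107) = 0.00683757
  p_2 = (1/(0.5·√(2π)))·exp(−(2.8−0.2)²/(2·0.5²)) = 0.797885·exp(-13.52000) = 1.07221e-06
  p_3 = (1/(0.5·√(2π)))·exp(−(2.8−2.4)²/(2·0.5²)) = 0.797885·exp(-0.32000) = 0.579383
Odds = (0.45/0.49) × (0.579383/0.00683757) = 0.918367 × 84.7353 ≈ 77.8181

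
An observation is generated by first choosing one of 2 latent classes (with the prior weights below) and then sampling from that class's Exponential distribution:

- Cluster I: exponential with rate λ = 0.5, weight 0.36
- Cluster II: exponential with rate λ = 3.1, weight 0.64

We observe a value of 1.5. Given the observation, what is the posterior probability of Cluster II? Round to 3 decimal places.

Apply Bayes' rule: the posterior for each component is proportional to its prior times its likelihood at x.
Exponential densities:
  p_I = 0.236183
  p_II = 0.029641
Unnormalised posteriors:
  P(Z=I)·p_I = 0.36 × 0.236183 = 0.085026
  P(Z=II)·p_II = 0.64 × 0.029641 = 0.0189702
Denominator: 0.085026 + 0.0189702 = 0.103996
So the posterior for Cluster II is 0.0189702 / 0.103996 ≈ 0.182.

0.182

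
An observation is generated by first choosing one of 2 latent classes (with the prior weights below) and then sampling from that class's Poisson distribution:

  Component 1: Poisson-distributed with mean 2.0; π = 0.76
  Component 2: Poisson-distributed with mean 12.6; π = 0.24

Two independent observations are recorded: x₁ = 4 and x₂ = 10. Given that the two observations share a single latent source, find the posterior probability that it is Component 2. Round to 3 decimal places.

By Bayes' theorem, P(k | x) = π_k f_k(x) / Σ_j π_j f_j(x).
Since both observations come from the same component, the likelihood for component k is f_k(x₁)·f_k(x₂).
  L_1 = [e^(−2.0)·2.0^4/4! = 0.0902235] × [3.81899e-05] = 3.44562e-06
  L_2 = [e^(−12.6)·12.6^4/4! = 0.00354128] × [0.0937199] = 0.000331889
Weight by the priors:
  π_1·L_1 = 0.76 × 3.44562e-06 = 2.61867e-06
  π_2·L_2 = 0.24 × 0.000331889 = 7.96533e-05
Evidence: 2.61867e-06 + 7.96533e-05 = 8.2272e-05
Responsibility of Component 2: 7.96533e-05 / 8.2272e-05 ≈ 0.968

0.968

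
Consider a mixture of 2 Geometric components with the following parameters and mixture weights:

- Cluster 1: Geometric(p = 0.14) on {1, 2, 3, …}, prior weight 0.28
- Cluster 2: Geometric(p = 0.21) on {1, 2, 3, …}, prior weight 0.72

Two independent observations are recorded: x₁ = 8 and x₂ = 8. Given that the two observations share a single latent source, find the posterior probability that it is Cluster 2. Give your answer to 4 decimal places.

0.6380

By Bayes' theorem, P(k | x) = π_k f_k(x) / Σ_j π_j f_j(x).
Since both observations come from the same component, the likelihood for component k is f_k(x₁)·f_k(x₂).
  L_1 = [0.14·(1−0.14)^7 = 0.14·0.347928 = 0.0487099] × [0.0487099] = 0.00237265
  L_2 = [0.21·(1−0.21)^7 = 0.21·0.192039 = 0.0403282] × [0.0403282] = 0.00162636
Multiply by the mixture weights:
  π_1·L_1 = 0.28 × 0.00237265 = 0.000664343
  π_2·L_2 = 0.72 × 0.00162636 = 0.00117098
Evidence: 0.000664343 + 0.00117098 = 0.00183533
Responsibility of Cluster 2: 0.00117098 / 0.00183533 ≈ 0.6380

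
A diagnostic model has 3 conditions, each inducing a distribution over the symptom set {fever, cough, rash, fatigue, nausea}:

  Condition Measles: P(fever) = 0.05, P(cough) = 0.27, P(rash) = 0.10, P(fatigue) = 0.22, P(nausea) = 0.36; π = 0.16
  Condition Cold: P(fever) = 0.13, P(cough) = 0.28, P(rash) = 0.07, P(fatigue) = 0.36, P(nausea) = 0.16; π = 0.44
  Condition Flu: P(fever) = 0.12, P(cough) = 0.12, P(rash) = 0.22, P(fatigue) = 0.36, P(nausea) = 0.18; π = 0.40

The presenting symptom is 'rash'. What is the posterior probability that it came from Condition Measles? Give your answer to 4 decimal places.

0.1187

The responsibility of component k is π_k f_k(x) divided by Σ_j π_j f_j(x).
Component likelihoods at x = 'rash':
  p_Measles = 0.1
  p_Cold = 0.07
  p_Flu = 0.22
Weight by the priors:
  π_Measles·p_Measles = 0.16 × 0.1 = 0.016
  π_Cold·p_Cold = 0.44 × 0.07 = 0.0308
  π_Flu·p_Flu = 0.40 × 0.22 = 0.088
Normaliser: 0.016 + 0.0308 + 0.088 = 0.1348
P(Condition Measles | data) ≈ 0.1187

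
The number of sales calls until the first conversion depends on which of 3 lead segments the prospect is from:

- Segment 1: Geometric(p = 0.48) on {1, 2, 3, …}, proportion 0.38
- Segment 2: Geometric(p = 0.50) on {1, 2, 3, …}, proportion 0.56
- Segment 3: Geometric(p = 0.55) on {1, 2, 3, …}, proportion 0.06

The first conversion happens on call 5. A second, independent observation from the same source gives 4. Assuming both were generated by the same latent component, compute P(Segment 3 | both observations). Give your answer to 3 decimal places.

The responsibility of component k is π_k f_k(x) divided by Σ_j π_j f_j(x).
Since both observations come from the same component, the likelihood for component k is f_k(x₁)·f_k(x₂).
  p_1 = [0.48·(1−0.48)^4 = 0.48·0.0731162 = 0.0350958] × [0.0674918] = 0.00236868
  p_2 = [0.50·(1−0.50)^4 = 0.50·0.0625 = 0.03125] × [0.0625] = 0.00195312
  p_3 = [0.55·(1−0.55)^4 = 0.55·0.0410062 = 0.0225534] × [0.0501187] = 0.00113035
Weight by the priors:
  π_1·p_1 = 0.38 × 0.00236868 = 0.000900097
  π_2·p_2 = 0.56 × 0.00195312 = 0.00109375
  π_3·p_3 = 0.06 × 0.00113035 = 6.7821e-05
Marginal: 0.000900097 + 0.00109375 + 6.7821e-05 = 0.00206167
Responsibility of Segment 3: 6.7821e-05 / 0.00206167 ≈ 0.033

0.033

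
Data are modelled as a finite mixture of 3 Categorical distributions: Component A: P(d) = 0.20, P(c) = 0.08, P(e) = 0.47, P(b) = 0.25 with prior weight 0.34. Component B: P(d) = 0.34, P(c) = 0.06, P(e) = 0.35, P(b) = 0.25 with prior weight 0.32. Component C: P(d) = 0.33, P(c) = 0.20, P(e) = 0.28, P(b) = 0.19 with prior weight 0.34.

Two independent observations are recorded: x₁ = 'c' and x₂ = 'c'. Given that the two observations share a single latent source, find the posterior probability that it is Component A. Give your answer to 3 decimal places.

The responsibility of component k is π_k f_k(x) divided by Σ_j π_j f_j(x).
Since both observations come from the same component, the likelihood for component k is f_k(x₁)·f_k(x₂).
  f_A = [P(c | comp) = 0.08] × [0.08] = 0.0064
  f_B = [P(c | comp) = 0.06] × [0.06] = 0.0036
  f_C = [P(c | comp) = 0.20] × [0.2] = 0.04
Multiply by the mixture weights:
  π_A·f_A = 0.34 × 0.0064 = 0.002176
  π_B·f_B = 0.32 × 0.0036 = 0.001152
  π_C·f_C = 0.34 × 0.04 = 0.0136
Normaliser: 0.002176 + 0.001152 + 0.0136 = 0.016928
P(Component A | data) = 0.002176 / 0.016928 ≈ 0.129

0.129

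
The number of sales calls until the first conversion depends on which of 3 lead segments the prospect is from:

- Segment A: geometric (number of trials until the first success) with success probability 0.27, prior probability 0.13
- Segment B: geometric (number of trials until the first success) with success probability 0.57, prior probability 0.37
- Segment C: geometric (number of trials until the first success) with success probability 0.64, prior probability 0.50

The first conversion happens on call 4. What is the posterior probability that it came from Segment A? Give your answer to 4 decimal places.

0.3011

Posterior ∝ prior × likelihood, so P(k | x) ∝ π_k f_k(x); normalise over all components.
Component likelihoods at x = 4:
  L_A = 0.105035
  L_B = 0.045319
  L_C = 0.0298598
Multiply by the mixture weights:
  π_A·L_A = 0.13 × 0.105035 = 0.0136545
  π_B·L_B = 0.37 × 0.045319 = 0.016768
  π_C·L_C = 0.50 × 0.0298598 = 0.0149299
Marginal: 0.0136545 + 0.016768 + 0.0149299 = 0.0453524
So the posterior for Segment A is 0.0136545 / 0.0453524 ≈ 0.3011.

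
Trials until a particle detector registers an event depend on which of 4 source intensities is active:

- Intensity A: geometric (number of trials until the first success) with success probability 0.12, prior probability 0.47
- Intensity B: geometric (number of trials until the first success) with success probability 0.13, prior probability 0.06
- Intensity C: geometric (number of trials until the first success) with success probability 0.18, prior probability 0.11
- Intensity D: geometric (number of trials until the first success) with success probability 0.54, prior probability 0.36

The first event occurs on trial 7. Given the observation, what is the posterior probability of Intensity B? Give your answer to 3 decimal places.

0.090

Apply Bayes' rule: the posterior for each component is proportional to its prior times its likelihood at x.
Component likelihoods at x = 7:
  f_A = 0.0557285
  f_B = 0.0563714
  f_C = 0.0547212
  f_D = 0.00511612
Multiply by the mixture weights:
  w_A·f_A = 0.47 × 0.0557285 = 0.0261924
  w_B·f_B = 0.06 × 0.0563714 = 0.00338228
  w_C·f_C = 0.11 × 0.0547212 = 0.00601933
  w_D·f_D = 0.36 × 0.00511612 = 0.0018418
Sum: 0.0261924 + 0.00338228 + 0.00601933 + 0.0018418 = 0.0374358
So the posterior for Intensity B is 0.00338228 / 0.0374358 ≈ 0.090.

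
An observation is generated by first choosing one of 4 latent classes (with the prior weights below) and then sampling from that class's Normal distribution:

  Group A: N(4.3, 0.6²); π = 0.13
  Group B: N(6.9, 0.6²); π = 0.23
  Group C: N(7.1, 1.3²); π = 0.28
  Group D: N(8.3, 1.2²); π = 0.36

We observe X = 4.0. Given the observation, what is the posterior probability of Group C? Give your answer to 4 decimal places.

P(component k | x) = P(Z=k)·f_k(x) / marginal(x), where marginal(x) = Σ_j P(Z=j)·f_j(x).
Component likelihoods at x = 4.0:
  L_A = (1/(0.6·√(2π)))·exp(−(4.0−4.3)²/(2·0.6²)) = 0.664904·exp(-0.12500) = 0.586776
  L_B = (1/(0.6·√(2π)))·exp(−(4.0−6.9)²/(2·0.6²)) = 0.664904·exp(-11.68056) = 5.62287e-06
  L_C = (1/(1.3·√(2π)))·exp(−(4.0−7.1)²/(2·1.3²)) = 0.306879·exp(-2.84320) = 0.0178724
  L_D = (1/(1.2·√(2π)))·exp(−(4.0−8.3)²/(2·1.2²)) = 0.332452·exp(-6.42014) = 0.000541375
Multiply by the mixture weights:
  P(Z=A)·L_A = 0.13 × 0.586776 = 0.0762808
  P(Z=B)·L_B = 0.23 × 5.62287e-06 = 1.29326e-06
  P(Z=C)·L_C = 0.28 × 0.0178724 = 0.00500427
  P(Z=D)·L_D = 0.36 × 0.000541375 = 0.000194895
Marginal: 0.0762808 + 1.29326e-06 + 0.00500427 + 0.000194895 = 0.0814813
Responsibility of Group C: 0.00500427 / 0.0814813 ≈ 0.0614

0.0614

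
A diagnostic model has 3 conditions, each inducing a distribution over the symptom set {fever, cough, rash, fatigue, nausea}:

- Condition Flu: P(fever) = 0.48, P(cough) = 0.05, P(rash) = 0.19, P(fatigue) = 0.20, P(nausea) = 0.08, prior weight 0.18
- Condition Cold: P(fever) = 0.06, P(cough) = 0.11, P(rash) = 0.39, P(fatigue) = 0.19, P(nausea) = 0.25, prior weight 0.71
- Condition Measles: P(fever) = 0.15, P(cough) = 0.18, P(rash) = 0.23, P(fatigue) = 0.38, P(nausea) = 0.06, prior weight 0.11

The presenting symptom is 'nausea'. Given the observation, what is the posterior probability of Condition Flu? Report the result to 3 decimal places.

Posterior ∝ prior × likelihood, so P(k | x) ∝ w_k f_k(x); normalise over all components.
Evaluate each component's likelihood at the observed value:
  L_Flu = 0.08
  L_Cold = 0.25
  L_Measles = 0.06
Weight by the priors:
  w_Flu·L_Flu = 0.18 × 0.08 = 0.0144
  w_Cold·L_Cold = 0.71 × 0.25 = 0.1775
  w_Measles·L_Measles = 0.11 × 0.06 = 0.0066
Normaliser: 0.0144 + 0.1775 + 0.0066 = 0.1985
P(Condition Flu | data) = 0.0144 / 0.1985 ≈ 0.073

0.073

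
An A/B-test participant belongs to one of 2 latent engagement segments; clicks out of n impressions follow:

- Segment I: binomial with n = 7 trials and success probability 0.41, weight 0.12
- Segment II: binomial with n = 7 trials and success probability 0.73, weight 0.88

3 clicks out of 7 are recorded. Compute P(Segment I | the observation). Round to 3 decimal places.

Posterior ∝ prior × likelihood, so P(k | x) ∝ π_k f_k(x); normalise over all components.
Component likelihoods at x = 3 clicks out of 7:
  f_I = C(7,3)·0.41^3·0.59^4 = 35·0.068921·0.121174 = 0.292299
  f_II = C(7,3)·0.73^3·0.27^4 = 35·0.389017·0.00531441 = 0.0723589
Unnormalised posteriors:
  π_I·f_I = 0.12 × 0.292299 = 0.0350759
  π_II·f_II = 0.88 × 0.0723589 = 0.0636758
Normaliser: 0.0350759 + 0.0636758 = 0.0987517
So the posterior for Segment I is 0.0350759 / 0.0987517 ≈ 0.355.

0.355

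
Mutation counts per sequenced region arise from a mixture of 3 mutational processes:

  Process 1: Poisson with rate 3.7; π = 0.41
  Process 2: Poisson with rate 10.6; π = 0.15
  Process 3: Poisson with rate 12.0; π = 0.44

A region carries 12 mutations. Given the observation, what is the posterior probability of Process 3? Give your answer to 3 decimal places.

0.761

By Bayes' theorem, P(k | x) = π_k f_k(x) / Σ_j π_j f_j(x).
Component likelihoods at x = 12 mutations:
  f_1 = e^(−3.7)·3.7^12/12! = 0.000339777
  f_2 = e^(−10.6)·10.6^12/12! = 0.104668
  f_3 = e^(−12.0)·12.0^12/12! = 0.114368
Unnormalised posteriors:
  π_1·f_1 = 0.41 × 0.000339777 = 0.000139309
  π_2·f_2 = 0.15 × 0.104668 = 0.0157001
  π_3·f_3 = 0.44 × 0.114368 = 0.0503219
Marginal: 0.000139309 + 0.0157001 + 0.0503219 = 0.0661613
Responsibility of Process 3: 0.0503219 / 0.0661613 ≈ 0.761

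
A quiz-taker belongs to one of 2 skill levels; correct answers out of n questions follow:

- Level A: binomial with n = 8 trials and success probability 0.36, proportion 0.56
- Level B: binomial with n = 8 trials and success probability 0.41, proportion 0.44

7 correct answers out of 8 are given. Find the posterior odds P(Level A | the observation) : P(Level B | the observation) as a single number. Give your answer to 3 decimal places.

Since P(k|x) ∝ P(Z=k) f_k(x), the posterior odds are P(Z=i) f_i(x) / (P(Z=j) f_j(x)).
Binomial probabilities:
  p_A = 0.00401225
  p_B = 0.0091924
0.00224686 / 0.00404466 ≈ 0.556

0.556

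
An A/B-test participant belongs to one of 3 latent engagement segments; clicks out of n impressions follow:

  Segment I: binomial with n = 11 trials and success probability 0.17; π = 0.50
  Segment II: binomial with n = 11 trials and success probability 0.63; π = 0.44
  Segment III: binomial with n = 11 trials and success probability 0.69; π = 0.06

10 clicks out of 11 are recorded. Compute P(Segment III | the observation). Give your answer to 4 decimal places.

0.2210

P(component k | x) = π_k·f_k(x) / marginal(x), where marginal(x) = Σ_j π_j·f_j(x).
Component likelihoods at x = 10 clicks out of 11:
  f_I = C(11,10)·0.17^10·0.83^1 = 11·2.01599e-08·0.83 = 1.8406e-07
  f_II = C(11,10)·0.63^10·0.37^1 = 11·0.0098493·0.37 = 0.0400867
  f_III = C(11,10)·0.69^10·0.31^1 = 11·0.0244619·0.31 = 0.0834152
Unnormalised posteriors:
  π_I·f_I = 0.50 × 1.8406e-07 = 9.20301e-08
  π_II·f_II = 0.44 × 0.0400867 = 0.0176381
  π_III·f_III = 0.06 × 0.0834152 = 0.00500491
Normaliser: 9.20301e-08 + 0.0176381 + 0.00500491 = 0.0226431
P(Segment III | 10 clicks out of 11) ≈ 0.2210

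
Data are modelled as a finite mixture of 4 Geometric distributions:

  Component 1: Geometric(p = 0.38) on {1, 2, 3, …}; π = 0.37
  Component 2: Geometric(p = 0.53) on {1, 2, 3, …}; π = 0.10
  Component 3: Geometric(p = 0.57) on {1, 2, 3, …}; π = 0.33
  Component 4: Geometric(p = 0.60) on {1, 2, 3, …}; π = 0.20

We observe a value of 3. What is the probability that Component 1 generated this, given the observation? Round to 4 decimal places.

Apply Bayes' rule: the posterior for each component is proportional to its prior times its likelihood at x.
Component likelihoods at x = 3:
  L_1 = 0.38·(1−0.38)^2 = 0.38·0.3844 = 0.146072
  L_2 = 0.53·(1−0.53)^2 = 0.53·0.2209 = 0.117077
  L_3 = 0.57·(1−0.57)^2 = 0.57·0.1849 = 0.105393
  L_4 = 0.60·(1−0.60)^2 = 0.60·0.16 = 0.096
Multiply by the mixture weights:
  w_1·L_1 = 0.37 × 0.146072 = 0.0540466
  w_2·L_2 = 0.10 × 0.117077 = 0.0117077
  w_3·L_3 = 0.33 × 0.105393 = 0.0347797
  w_4·L_4 = 0.20 × 0.096 = 0.0192
Sum: 0.0540466 + 0.0117077 + 0.0347797 + 0.0192 = 0.119734
P(Component 1 | x) ≈ 0.4514

0.4514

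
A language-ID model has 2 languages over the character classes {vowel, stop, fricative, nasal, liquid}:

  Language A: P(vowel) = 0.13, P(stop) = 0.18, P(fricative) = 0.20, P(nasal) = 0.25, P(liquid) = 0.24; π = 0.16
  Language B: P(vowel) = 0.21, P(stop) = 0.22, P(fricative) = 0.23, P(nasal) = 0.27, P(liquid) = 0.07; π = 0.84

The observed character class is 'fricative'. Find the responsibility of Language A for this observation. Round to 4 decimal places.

Apply Bayes' rule: the posterior for each component is proportional to its prior times its likelihood at x.
Evaluate each component's likelihood at the observed value:
  L_A = P(fricative | comp) = 0.20
  L_B = P(fricative | comp) = 0.23
Multiply by the mixture weights:
  π_A·L_A = 0.16 × 0.2 = 0.032
  π_B·L_B = 0.84 × 0.23 = 0.1932
Marginal: 0.032 + 0.1932 = 0.2252
So the posterior for Language A is 0.032 / 0.2252 ≈ 0.1421.

0.1421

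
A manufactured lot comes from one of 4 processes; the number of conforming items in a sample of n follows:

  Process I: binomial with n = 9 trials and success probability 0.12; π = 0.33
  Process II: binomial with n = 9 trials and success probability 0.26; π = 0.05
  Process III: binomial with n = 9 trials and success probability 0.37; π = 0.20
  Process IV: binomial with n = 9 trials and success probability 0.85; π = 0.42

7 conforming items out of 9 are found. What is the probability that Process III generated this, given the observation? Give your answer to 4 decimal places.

Posterior ∝ prior × likelihood, so P(k | x) ∝ P(Z=k) f_k(x); normalise over all components.
Binomial probabilities:
  p_I = C(9,7)·0.12^7·0.88^2 = 36·3.58318e-07·0.7744 = 9.98933e-06
  p_II = C(9,7)·0.26^7·0.74^2 = 36·8.03181e-05·0.5476 = 0.00158336
  p_III = C(9,7)·0.37^7·0.63^2 = 36·0.000949319·0.3969 = 0.0135642
  p_IV = C(9,7)·0.85^7·0.15^2 = 36·0.320577·0.0225 = 0.259667
Weight by the priors:
  P(Z=I)·p_I = 0.33 × 9.98933e-06 = 3.29648e-06
  P(Z=II)·p_II = 0.05 × 0.00158336 = 7.91679e-05
  P(Z=III)·p_III = 0.20 × 0.0135642 = 0.00271285
  P(Z=IV)·p_IV = 0.42 × 0.259667 = 0.10906
Denominator: 3.29648e-06 + 7.91679e-05 + 0.00271285 + 0.10906 = 0.111856
Responsibility of Process III: 0.00271285 / 0.111856 ≈ 0.0243

0.0243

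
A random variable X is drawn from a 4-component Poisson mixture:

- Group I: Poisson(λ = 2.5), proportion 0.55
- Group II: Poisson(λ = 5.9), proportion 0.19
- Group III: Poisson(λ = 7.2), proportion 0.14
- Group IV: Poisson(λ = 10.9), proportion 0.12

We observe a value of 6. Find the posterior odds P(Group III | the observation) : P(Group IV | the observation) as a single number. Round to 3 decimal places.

Since P(k|x) ∝ P(Z=k) f_k(x), the posterior odds are P(Z=i) f_i(x) / (P(Z=j) f_j(x)).
Poisson probabilities:
  L_I = e^(−2.5)·2.5^6/6! = 0.0278337
  L_II = e^(−5.9)·5.9^6/6! = 0.160488
  L_III = e^(−7.2)·7.2^6/6! = 0.144458
  L_IV = e^(−10.9)·10.9^6/6! = 0.0429949
Odds = (0.14/0.12) × (0.144458/0.0429949) = 1.16667 × 3.35989 ≈ 3.920

3.920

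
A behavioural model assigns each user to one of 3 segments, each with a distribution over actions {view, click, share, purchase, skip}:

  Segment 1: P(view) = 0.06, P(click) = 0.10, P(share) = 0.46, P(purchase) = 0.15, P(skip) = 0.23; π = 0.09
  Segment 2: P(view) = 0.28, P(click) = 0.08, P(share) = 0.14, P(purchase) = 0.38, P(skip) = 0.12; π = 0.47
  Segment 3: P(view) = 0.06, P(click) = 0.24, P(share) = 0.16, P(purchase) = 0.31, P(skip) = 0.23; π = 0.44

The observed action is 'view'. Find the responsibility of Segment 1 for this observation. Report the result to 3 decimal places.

0.033

Posterior ∝ prior × likelihood, so P(k | x) ∝ π_k f_k(x); normalise over all components.
Component likelihoods at x = 'view':
  f_1 = P(view | comp) = 0.06
  f_2 = P(view | comp) = 0.28
  f_3 = P(view | comp) = 0.06
Prior × likelihood for each component:
  π_1·f_1 = 0.09 × 0.06 = 0.0054
  π_2·f_2 = 0.47 × 0.28 = 0.1316
  π_3·f_3 = 0.44 × 0.06 = 0.0264
Denominator: 0.0054 + 0.1316 + 0.0264 = 0.1634
P(Segment 1 | x) ≈ 0.033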